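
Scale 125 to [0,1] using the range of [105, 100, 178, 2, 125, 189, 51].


min=2, max=189
(125-2)/(189-2) = 123/187 = 0.6578

0.6578


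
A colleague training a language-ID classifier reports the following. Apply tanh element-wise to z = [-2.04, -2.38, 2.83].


tanh(-2.04) = -0.9667
tanh(-2.38) = -0.983
tanh(2.83) = 0.9931
result = [-0.9667, -0.983, 0.9931]

[-0.9667, -0.983, 0.9931]


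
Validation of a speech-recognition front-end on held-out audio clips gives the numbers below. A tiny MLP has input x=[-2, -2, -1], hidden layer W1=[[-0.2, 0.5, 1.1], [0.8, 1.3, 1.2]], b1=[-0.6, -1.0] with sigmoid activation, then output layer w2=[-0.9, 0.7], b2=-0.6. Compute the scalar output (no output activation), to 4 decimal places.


z1[0] = (-0.2)·(-2) + (0.5)·(-2) + (1.1)·(-1) - 0.6 = -2.3
z1[1] = (0.8)·(-2) + (1.3)·(-2) + (1.2)·(-1) - 1.0 = -6.4
h = sigmoid(z1) = [0.0911, 0.0017]
output = (-0.9)·(0.0911) + (0.7)·(0.0017) - 0.6 = -0.6808

-0.6808


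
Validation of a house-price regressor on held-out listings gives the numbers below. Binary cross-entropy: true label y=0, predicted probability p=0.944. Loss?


BCE = -[y·ln(p) + (1-y)·ln(1-p)]
= -0 - 1·ln(1-0.944)
= -ln(0.056) = 2.8824

2.8824


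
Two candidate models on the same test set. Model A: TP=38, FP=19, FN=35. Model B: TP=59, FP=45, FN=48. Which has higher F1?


Model A: P=38/57=0.6667, R=38/73=0.5205, F1=2PR/(P+R)=2TP/(2TP+FP+FN)=76/130=0.5846
Model B: P=59/104=0.5673, R=59/107=0.5514, F1=2PR/(P+R)=2TP/(2TP+FP+FN)=118/211=0.5592
0.5846 > 0.5592 → Model A

Model A


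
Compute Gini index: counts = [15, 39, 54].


Probabilities: [15/108, 39/108, 54/108] ≈ [0.1389, 0.3611, 0.5]
Σpᵢ² = (225 + 1521 + 2916)/108² = 4662/11664
Gini = 1 - Σpᵢ² = 1 - 4662/11664 = 0.6003

0.6003


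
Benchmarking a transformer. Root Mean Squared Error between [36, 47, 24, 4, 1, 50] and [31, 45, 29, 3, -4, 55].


MSE = 105/6 = 17.5
RMSE = √(105/6) = 4.1833

4.1833


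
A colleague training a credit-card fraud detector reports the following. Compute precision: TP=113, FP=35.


Precision = TP/(TP+FP)
= 113/(113+35)
= 113/148 = 76.35%

76.35%


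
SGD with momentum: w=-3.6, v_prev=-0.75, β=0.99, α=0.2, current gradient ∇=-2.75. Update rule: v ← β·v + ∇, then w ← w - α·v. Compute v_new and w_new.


v_new = 0.99·-0.75 - 2.75 = -0.7425 - 2.75 = -3.4925
w_new = -3.6 - 0.2·-3.4925 = -3.6 + 0.6985 = -2.9015

v_new=-3.4925, w_new=-2.9015


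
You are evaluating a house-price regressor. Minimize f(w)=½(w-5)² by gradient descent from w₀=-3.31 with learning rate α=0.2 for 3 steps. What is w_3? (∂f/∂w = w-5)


step 1: grad = -3.31-5 = -8.31; w = -3.31 - 0.2·(-8.31) = -1.648
step 2: grad = -1.648-5 = -6.648; w = -1.648 - 0.2·(-6.648) = -0.3184
step 3: grad = -0.3184-5 = -5.3184; w = -0.3184 - 0.2·(-5.3184) = 0.74528

0.74528


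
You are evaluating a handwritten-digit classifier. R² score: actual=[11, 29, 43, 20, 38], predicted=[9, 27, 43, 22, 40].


ȳ = 28.2
SS_res = Σ(y-ŷ)² = 16
SS_tot = Σ(y-ȳ)² = 678.8
R² = 1 - SS_res/SS_tot = 1 - 0.0236 = 0.9764

0.9764


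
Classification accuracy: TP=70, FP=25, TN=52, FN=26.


Accuracy = (TP+TN)/(TP+TN+FP+FN)
= (70+52)/(173)
= 122/173 = 70.52%

70.52%


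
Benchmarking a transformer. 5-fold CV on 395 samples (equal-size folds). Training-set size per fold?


Fold size = 395/5 = 79
Training per fold = 395 - 79 = 316

316


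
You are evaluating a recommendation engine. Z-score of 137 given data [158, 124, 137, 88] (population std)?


μ = 126.75, σ = 25.4497
z = (137 - 126.75)/25.4497 = 0.4028

0.4028


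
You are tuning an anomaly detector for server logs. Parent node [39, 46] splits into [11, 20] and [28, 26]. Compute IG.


Parent = [39, 46], H_parent = 0.9951
H_left = 0.9383 (n=31), H_right = 0.999 (n=54)
H_children = (31/85)·0.9383 + (54/85)·0.999 = 0.9769
IG = 0.9951 - 0.9769 = 0.0182

0.0182


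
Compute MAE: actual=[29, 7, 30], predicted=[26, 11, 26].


Absolute errors: |29-26|=3, |7-11|=4, |30-26|=4
Sum = 11
MAE = 11/3 = 11/3

11/3


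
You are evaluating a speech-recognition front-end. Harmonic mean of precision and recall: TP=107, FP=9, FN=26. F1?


Precision = 107/116 = 0.9224
Recall = 107/133 = 0.8045
F1 = 2·P·R/(P+R) = 2·TP/(2·TP+FP+FN) = 214/(214+9+26) = 214/249 = 0.8594

0.8594


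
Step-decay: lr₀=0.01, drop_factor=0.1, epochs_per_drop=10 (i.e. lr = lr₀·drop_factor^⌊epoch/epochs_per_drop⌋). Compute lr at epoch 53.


n_drops = ⌊53/10⌋ = 5
lr = 0.01·0.1^5 = 0.01·0.00001 = 0.0000001

0.0000001


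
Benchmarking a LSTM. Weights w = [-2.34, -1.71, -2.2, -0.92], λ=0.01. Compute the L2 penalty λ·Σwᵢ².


‖w‖₂² = (-2.34)² + (-1.71)² + (-2.2)² + (-0.92)²
     = 5.4756 + 2.9241 + 4.84 + 0.8464
     = 14.0861
λ·‖w‖₂² = 0.01·14.0861 = 0.140861

0.140861


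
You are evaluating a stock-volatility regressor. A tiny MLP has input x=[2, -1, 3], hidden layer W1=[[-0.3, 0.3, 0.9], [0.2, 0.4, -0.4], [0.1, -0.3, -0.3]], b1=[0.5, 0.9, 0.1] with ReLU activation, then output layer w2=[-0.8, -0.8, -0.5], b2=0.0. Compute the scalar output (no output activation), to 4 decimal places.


z1[0] = (-0.3)·(2) + (0.3)·(-1) + (0.9)·(3) + 0.5 = 2.3
z1[1] = (0.2)·(2) + (0.4)·(-1) + (-0.4)·(3) + 0.9 = -0.3
z1[2] = (0.1)·(2) + (-0.3)·(-1) + (-0.3)·(3) + 0.1 = -0.3
h = ReLU(z1) = [2.3, 0.0, 0.0]
output = (-0.8)·(2.3) + (-0.8)·(0.0) + (-0.5)·(0.0) + 0.0 = -1.84

-1.84


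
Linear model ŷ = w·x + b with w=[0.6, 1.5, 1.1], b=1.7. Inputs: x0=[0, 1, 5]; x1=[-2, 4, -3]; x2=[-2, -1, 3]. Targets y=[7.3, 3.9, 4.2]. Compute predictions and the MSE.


ŷ0 = (0.6)·(0) + (1.5)·(1) + (1.1)·(5) + 1.7 = 8.7
ŷ1 = (0.6)·(-2) + (1.5)·(4) + (1.1)·(-3) + 1.7 = 3.2
ŷ2 = (0.6)·(-2) + (1.5)·(-1) + (1.1)·(3) + 1.7 = 2.3
errors² = [1.96, 0.49, 3.61]
MSE = 6.0600/3 = 2.02

2.02


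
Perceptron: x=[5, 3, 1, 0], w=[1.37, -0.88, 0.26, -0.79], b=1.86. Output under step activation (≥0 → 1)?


z = (5)·(1.37) + (3)·(-0.88) + (1)·(0.26) + (0)·(-0.79) + 1.86
  = 6.33
step(z) = 1 (z≥0)

1


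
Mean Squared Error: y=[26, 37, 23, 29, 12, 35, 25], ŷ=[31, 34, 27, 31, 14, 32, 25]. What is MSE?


Squared errors: (26-31)²=25, (37-34)²=9, (23-27)²=16, (29-31)²=4, (12-14)²=4, (35-32)²=9, (25-25)²=0
Sum = 67
MSE = 67/7 = 67/7

67/7


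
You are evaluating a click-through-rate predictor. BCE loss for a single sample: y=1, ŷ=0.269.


BCE = -[y·ln(p) + (1-y)·ln(1-p)]
= -1·ln(0.269) - 0
= -ln(0.269) = 1.313

1.313


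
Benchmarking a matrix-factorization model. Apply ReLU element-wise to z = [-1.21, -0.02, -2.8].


ReLU(-1.21) = max(0, -1.21) = 0.0
ReLU(-0.02) = max(0, -0.02) = 0.0
ReLU(-2.8) = max(0, -2.8) = 0.0
result = [0.0, 0.0, 0.0]

[0.0, 0.0, 0.0]


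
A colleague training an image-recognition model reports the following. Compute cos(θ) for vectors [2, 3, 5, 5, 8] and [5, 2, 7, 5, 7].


A·B = 2·5 + 3·2 + 5·7 + 5·5 + 8·7 = 132
‖A‖ = √127 = 11.2694, ‖B‖ = √152 = 12.3288
cos = 132/(√127·√152) = 132/√19304 = 0.9501

0.9501


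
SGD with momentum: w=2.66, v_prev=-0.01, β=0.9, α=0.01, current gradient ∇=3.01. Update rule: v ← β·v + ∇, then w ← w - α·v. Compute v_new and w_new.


v_new = 0.9·-0.01 + 3.01 = -0.009 + 3.01 = 3.001
w_new = 2.66 - 0.01·3.001 = 2.66 - 0.03001 = 2.62999

v_new=3.001, w_new=2.62999


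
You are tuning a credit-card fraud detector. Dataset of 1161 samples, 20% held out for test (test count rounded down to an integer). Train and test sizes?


Test = ⌊1161·20/100⌋ = 232
Train = 1161 - 232 = 929

Train: 929, Test: 232


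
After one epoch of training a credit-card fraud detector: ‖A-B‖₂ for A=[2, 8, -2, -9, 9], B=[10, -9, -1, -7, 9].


d = √((2-10)² + (8+ 9)² + (-2+ 1)² + (-9+ 7)² + (9-9)²)
  = √(64 + 289 + 1 + 4 + 0)
  = √358 = 18.9209

18.9209


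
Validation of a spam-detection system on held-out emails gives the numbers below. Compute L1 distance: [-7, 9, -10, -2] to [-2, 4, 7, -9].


d = |-7+ 2| + |9-4| + |-10-7| + |-2+ 9|
  = 5 + 5 + 17 + 7
  = 34

34


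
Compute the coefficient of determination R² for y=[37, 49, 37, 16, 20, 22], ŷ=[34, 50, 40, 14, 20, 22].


ȳ = 30.1667
SS_res = Σ(y-ŷ)² = 23
SS_tot = Σ(y-ȳ)² = 818.83
R² = 1 - SS_res/SS_tot = 1 - 0.0281 = 0.9719

0.9719


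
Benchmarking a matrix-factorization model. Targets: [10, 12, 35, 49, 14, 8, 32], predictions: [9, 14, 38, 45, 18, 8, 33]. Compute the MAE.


Absolute errors: |10-9|=1, |12-14|=2, |35-38|=3, |49-45|=4, |14-18|=4, |8-8|=0, |32-33|=1
Sum = 15
MAE = 15/7 = 15/7

15/7


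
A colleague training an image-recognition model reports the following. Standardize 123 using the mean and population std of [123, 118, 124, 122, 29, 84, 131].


μ = 104.4286, σ = 33.8773
z = (123 - 104.4286)/33.8773 = 0.5482

0.5482


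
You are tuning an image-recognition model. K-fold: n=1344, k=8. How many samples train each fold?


Fold size = 1344/8 = 168
Training per fold = 1344 - 168 = 1176

1176


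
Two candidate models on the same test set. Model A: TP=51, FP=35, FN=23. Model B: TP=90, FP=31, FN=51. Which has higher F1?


Model A: P=51/86=0.593, R=51/74=0.6892, F1=2PR/(P+R)=2TP/(2TP+FP+FN)=102/160=0.6375
Model B: P=90/121=0.7438, R=90/141=0.6383, F1=2PR/(P+R)=2TP/(2TP+FP+FN)=180/262=0.687
0.6375 < 0.687 → Model B

Model B


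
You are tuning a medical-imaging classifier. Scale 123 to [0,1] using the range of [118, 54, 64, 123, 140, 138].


min=54, max=140
(123-54)/(140-54) = 69/86 = 0.8023

0.8023


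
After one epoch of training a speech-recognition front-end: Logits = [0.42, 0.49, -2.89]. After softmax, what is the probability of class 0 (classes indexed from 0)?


Exponentials: e^0.42=1.522, e^0.49=1.6323, e^-2.89=0.0556
Sum = 3.2099
Softmax = [0.4742, 0.5085, 0.0173]
p[0] = 1.522/3.2099 = 0.4742

0.4742


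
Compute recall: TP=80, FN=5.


Recall = TP/(TP+FN)
= 80/(80+5)
= 80/85 = 94.12%

94.12%


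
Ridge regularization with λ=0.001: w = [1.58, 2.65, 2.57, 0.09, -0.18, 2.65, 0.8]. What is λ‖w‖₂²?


‖w‖₂² = (1.58)² + (2.65)² + (2.57)² + (0.09)² + (-0.18)² + (2.65)² + (0.8)²
     = 2.4964 + 7.0225 + 6.6049 + 0.0081 + 0.0324 + 7.0225 + 0.64
     = 23.8268
λ·‖w‖₂² = 0.001·23.8268 = 0.023827

0.023827


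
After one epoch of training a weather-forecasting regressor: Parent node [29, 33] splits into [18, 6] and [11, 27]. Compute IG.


Parent = [29, 33], H_parent = 0.997
H_left = 0.8113 (n=24), H_right = 0.868 (n=38)
H_children = (24/62)·0.8113 + (38/62)·0.868 = 0.8461
IG = 0.997 - 0.8461 = 0.1509

0.1509


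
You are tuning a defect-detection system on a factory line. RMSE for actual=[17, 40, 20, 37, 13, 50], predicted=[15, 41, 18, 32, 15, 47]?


MSE = 47/6 = 7.8333
RMSE = √(47/6) = 2.7988

2.7988


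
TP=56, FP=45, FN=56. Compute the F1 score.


Precision = 56/101 = 0.5545
Recall = 56/112 = 0.5
F1 = 2·P·R/(P+R) = 2·TP/(2·TP+FP+FN) = 112/(112+45+56) = 112/213 = 0.5258

0.5258


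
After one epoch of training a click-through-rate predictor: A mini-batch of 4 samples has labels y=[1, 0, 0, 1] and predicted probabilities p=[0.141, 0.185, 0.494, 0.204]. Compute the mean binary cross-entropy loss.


L[0] = -ln(0.141) = 1.959
L[1] = -ln(1-0.185) = -ln(0.815) = 0.2046
L[2] = -ln(1-0.494) = -ln(0.506) = 0.6812
L[3] = -ln(0.204) = 1.5896
mean = (1.959 + 0.2046 + 0.6812 + 1.5896)/4 = 1.1086

1.1086


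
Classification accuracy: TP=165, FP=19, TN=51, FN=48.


Accuracy = (TP+TN)/(TP+TN+FP+FN)
= (165+51)/(283)
= 216/283 = 76.33%

76.33%


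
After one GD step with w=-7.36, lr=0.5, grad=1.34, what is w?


w_new = w - α·∇
= -7.36 - 0.5·1.34
= -7.36 - 0.67
= -8.03

-8.03


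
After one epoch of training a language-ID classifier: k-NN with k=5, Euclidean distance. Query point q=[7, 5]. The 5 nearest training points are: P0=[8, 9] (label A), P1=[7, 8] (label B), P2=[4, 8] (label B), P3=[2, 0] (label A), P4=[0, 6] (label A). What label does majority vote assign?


d(q,P0) = 4.1231  (label A)
d(q,P1) = 3.0  (label B)
d(q,P2) = 4.2426  (label B)
d(q,P3) = 7.0711  (label A)
d(q,P4) = 7.0711  (label A)
Votes: A=3, B=2
Majority → A

A


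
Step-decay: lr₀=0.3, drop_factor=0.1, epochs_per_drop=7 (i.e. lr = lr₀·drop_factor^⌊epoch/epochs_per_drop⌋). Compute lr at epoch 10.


n_drops = ⌊10/7⌋ = 1
lr = 0.3·0.1^1 = 0.3·0.1 = 0.03

0.03


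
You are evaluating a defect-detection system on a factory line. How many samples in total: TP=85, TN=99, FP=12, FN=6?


Total = TP + TN + FP + FN
= 85 + 99 + 12 + 6
= 202
(Predicted positive: 97, predicted negative: 105)

202


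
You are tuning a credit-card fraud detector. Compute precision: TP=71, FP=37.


Precision = TP/(TP+FP)
= 71/(71+37)
= 71/108 = 65.74%

65.74%


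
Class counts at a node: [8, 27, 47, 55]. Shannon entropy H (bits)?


Probabilities: [8/137, 27/137, 47/137, 55/137] ≈ [0.0584, 0.1971, 0.3431, 0.4015]
H = -((8/137)·log₂(8/137) + (27/137)·log₂(27/137) + (47/137)·log₂(47/137) + (55/137)·log₂(55/137))
  = 1.7592 bits

1.7592 bits


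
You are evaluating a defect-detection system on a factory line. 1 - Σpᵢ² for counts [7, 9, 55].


Probabilities: [7/71, 9/71, 55/71] ≈ [0.0986, 0.1268, 0.7746]
Σpᵢ² = (49 + 81 + 3025)/71² = 3155/5041
Gini = 1 - Σpᵢ² = 1 - 3155/5041 = 0.3741

0.3741


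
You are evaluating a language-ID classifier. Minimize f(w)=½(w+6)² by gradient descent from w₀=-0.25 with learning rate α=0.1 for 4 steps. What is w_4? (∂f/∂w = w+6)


step 1: grad = -0.25+6 = 5.75; w = -0.25 - 0.1·(5.75) = -0.825
step 2: grad = -0.825+6 = 5.175; w = -0.825 - 0.1·(5.175) = -1.3425
step 3: grad = -1.3425+6 = 4.6575; w = -1.3425 - 0.1·(4.6575) = -1.80825
step 4: grad = -1.80825+6 = 4.19175; w = -1.80825 - 0.1·(4.19175) = -2.227425

-2.227425


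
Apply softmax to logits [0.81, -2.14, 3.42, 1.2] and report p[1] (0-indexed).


Exponentials: e^0.81=2.2479, e^-2.14=0.1177, e^3.42=30.5694, e^1.2=3.3201
Sum = 36.2551
Softmax = [0.062, 0.0032, 0.8432, 0.0916]
p[1] = 0.1177/36.2551 = 0.0032

0.0032


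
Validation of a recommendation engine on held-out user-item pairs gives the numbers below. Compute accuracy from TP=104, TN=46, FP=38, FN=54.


Accuracy = (TP+TN)/(TP+TN+FP+FN)
= (104+46)/(242)
= 150/242 = 61.98%

61.98%


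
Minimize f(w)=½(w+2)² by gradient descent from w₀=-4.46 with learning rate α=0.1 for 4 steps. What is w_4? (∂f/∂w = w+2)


step 1: grad = -4.46+2 = -2.46; w = -4.46 - 0.1·(-2.46) = -4.214
step 2: grad = -4.214+2 = -2.214; w = -4.214 - 0.1·(-2.214) = -3.9926
step 3: grad = -3.9926+2 = -1.9926; w = -3.9926 - 0.1·(-1.9926) = -3.79334
step 4: grad = -3.79334+2 = -1.79334; w = -3.79334 - 0.1·(-1.79334) = -3.614006

-3.614006


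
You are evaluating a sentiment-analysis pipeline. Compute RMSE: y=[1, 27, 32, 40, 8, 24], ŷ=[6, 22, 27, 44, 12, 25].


MSE = 108/6 = 18
RMSE = √(108/6) = 4.2426

4.2426


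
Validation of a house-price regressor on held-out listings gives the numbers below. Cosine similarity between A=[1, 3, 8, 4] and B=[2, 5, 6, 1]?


A·B = 1·2 + 3·5 + 8·6 + 4·1 = 69
‖A‖ = √90 = 9.4868, ‖B‖ = √66 = 8.124
cos = 69/(√90·√66) = 69/√5940 = 0.8953

0.8953


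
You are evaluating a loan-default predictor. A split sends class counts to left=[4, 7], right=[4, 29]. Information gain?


Parent = [8, 36], H_parent = 0.684
H_left = 0.9457 (n=11), H_right = 0.5328 (n=33)
H_children = (11/44)·0.9457 + (33/44)·0.5328 = 0.636
IG = 0.684 - 0.636 = 0.048

0.048


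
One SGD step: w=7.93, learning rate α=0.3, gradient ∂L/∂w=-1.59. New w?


w_new = w - α·∇
= 7.93 - 0.3·-1.59
= 7.93 + 0.477
= 8.407

8.407


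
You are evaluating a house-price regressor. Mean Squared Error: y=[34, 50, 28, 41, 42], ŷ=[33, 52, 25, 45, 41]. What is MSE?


Squared errors: (34-33)²=1, (50-52)²=4, (28-25)²=9, (41-45)²=16, (42-41)²=1
Sum = 31
MSE = 31/5 = 31/5

31/5


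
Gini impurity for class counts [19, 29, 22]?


Probabilities: [19/70, 29/70, 22/70] ≈ [0.2714, 0.4143, 0.3143]
Σpᵢ² = (361 + 841 + 484)/70² = 1686/4900
Gini = 1 - Σpᵢ² = 1 - 1686/4900 = 0.6559

0.6559


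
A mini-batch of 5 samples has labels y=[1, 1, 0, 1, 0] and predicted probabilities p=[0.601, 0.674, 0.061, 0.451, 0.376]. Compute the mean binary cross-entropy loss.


L[0] = -ln(0.601) = 0.5092
L[1] = -ln(0.674) = 0.3945
L[2] = -ln(1-0.061) = -ln(0.939) = 0.0629
L[3] = -ln(0.451) = 0.7963
L[4] = -ln(1-0.376) = -ln(0.624) = 0.4716
mean = (0.5092 + 0.3945 + 0.0629 + 0.7963 + 0.4716)/5 = 0.4469

0.4469


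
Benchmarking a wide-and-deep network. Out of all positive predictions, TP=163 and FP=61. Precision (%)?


Precision = TP/(TP+FP)
= 163/(163+61)
= 163/224 = 72.77%

72.77%


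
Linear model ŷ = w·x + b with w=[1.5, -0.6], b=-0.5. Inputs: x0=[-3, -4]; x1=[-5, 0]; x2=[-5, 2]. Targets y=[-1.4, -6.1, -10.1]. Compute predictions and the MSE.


ŷ0 = (1.5)·(-3) + (-0.6)·(-4) - 0.5 = -2.6
ŷ1 = (1.5)·(-5) + (-0.6)·(0) - 0.5 = -8.0
ŷ2 = (1.5)·(-5) + (-0.6)·(2) - 0.5 = -9.2
errors² = [1.44, 3.61, 0.81]
MSE = 5.8600/3 = 1.9533

1.9533


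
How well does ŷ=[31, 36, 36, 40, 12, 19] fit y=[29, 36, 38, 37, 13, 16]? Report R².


ȳ = 28.1667
SS_res = Σ(y-ŷ)² = 27
SS_tot = Σ(y-ȳ)² = 614.83
R² = 1 - SS_res/SS_tot = 1 - 0.0439 = 0.9561

0.9561


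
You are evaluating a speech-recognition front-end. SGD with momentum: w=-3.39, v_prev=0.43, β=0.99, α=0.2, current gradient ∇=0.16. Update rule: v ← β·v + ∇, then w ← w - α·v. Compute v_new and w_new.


v_new = 0.99·0.43 + 0.16 = 0.4257 + 0.16 = 0.5857
w_new = -3.39 - 0.2·0.5857 = -3.39 - 0.11714 = -3.50714

v_new=0.5857, w_new=-3.50714


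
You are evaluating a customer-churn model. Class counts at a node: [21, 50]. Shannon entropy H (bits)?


Probabilities: [21/71, 50/71] ≈ [0.2958, 0.7042]
H = -((21/71)·log₂(21/71) + (50/71)·log₂(50/71))
  = 0.8761 bits

0.8761 bits


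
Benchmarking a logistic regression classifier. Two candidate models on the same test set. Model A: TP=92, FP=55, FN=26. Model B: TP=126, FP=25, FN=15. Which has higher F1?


Model A: P=92/147=0.6259, R=92/118=0.7797, F1=2PR/(P+R)=2TP/(2TP+FP+FN)=184/265=0.6943
Model B: P=126/151=0.8344, R=126/141=0.8936, F1=2PR/(P+R)=2TP/(2TP+FP+FN)=252/292=0.863
0.6943 < 0.863 → Model B

Model B


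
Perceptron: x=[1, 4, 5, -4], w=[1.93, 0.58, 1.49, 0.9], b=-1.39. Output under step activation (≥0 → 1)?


z = (1)·(1.93) + (4)·(0.58) + (5)·(1.49) + (-4)·(0.9) - 1.39
  = 6.71
step(z) = 1 (z≥0)

1


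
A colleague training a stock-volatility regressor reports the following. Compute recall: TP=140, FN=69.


Recall = TP/(TP+FN)
= 140/(140+69)
= 140/209 = 66.99%

66.99%


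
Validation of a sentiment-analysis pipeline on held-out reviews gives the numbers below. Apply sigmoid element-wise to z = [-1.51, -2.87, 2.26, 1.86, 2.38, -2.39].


σ(-1.51) = 1/(1+e^1.51) = 0.1809
σ(-2.87) = 1/(1+e^2.87) = 0.0537
σ(2.26) = 1/(1+e^-2.26) = 0.9055
σ(1.86) = 1/(1+e^-1.86) = 0.8653
σ(2.38) = 1/(1+e^-2.38) = 0.9153
σ(-2.39) = 1/(1+e^2.39) = 0.0839
result = [0.1809, 0.0537, 0.9055, 0.8653, 0.9153, 0.0839]

[0.1809, 0.0537, 0.9055, 0.8653, 0.9153, 0.0839]


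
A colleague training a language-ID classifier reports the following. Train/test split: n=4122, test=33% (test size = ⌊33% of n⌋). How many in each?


Test = ⌊4122·33/100⌋ = 1360
Train = 4122 - 1360 = 2762

Train: 2762, Test: 1360


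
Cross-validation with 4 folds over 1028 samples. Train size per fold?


Fold size = 1028/4 = 257
Training per fold = 1028 - 257 = 771

771


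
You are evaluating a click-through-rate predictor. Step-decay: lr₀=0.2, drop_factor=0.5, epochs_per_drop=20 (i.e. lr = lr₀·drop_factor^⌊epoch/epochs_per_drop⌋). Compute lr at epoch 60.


n_drops = ⌊60/20⌋ = 3
lr = 0.2·0.5^3 = 0.2·0.125 = 0.025

0.025


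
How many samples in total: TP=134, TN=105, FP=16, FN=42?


Total = TP + TN + FP + FN
= 134 + 105 + 16 + 42
= 297
(Predicted positive: 150, predicted negative: 147)

297


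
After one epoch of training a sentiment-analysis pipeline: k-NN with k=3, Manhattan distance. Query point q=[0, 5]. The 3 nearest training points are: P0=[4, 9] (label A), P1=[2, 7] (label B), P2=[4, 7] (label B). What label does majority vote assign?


d(q,P0) = 8  (label A)
d(q,P1) = 4  (label B)
d(q,P2) = 6  (label B)
Votes: A=1, B=2
Majority → B

B


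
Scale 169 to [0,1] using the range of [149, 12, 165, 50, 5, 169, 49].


min=5, max=169
(169-5)/(169-5) = 164/164 = 1.0

1.0


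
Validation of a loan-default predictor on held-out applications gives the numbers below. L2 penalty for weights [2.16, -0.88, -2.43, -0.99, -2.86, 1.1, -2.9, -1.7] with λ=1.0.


‖w‖₂² = (2.16)² + (-0.88)² + (-2.43)² + (-0.99)² + (-2.86)² + (1.1)² + (-2.9)² + (-1.7)²
     = 4.6656 + 0.7744 + 5.9049 + 0.9801 + 8.1796 + 1.21 + 8.41 + 2.89
     = 33.0146
λ·‖w‖₂² = 1.0·33.0146 = 33.0146

33.0146


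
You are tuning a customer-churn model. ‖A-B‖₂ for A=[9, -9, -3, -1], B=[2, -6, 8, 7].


d = √((9-2)² + (-9+ 6)² + (-3-8)² + (-1-7)²)
  = √(49 + 9 + 121 + 64)
  = √243 = 15.5885

15.5885


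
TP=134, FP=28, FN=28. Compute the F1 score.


Precision = 134/162 = 0.8272
Recall = 134/162 = 0.8272
F1 = 2·P·R/(P+R) = 2·TP/(2·TP+FP+FN) = 268/(268+28+28) = 268/324 = 0.8272

0.8272


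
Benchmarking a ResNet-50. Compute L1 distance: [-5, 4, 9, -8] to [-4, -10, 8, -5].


d = |-5+ 4| + |4+ 10| + |9-8| + |-8+ 5|
  = 1 + 14 + 1 + 3
  = 19

19


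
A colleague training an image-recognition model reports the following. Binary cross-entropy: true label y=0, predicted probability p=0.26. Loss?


BCE = -[y·ln(p) + (1-y)·ln(1-p)]
= -0 - 1·ln(1-0.26)
= -ln(0.74) = 0.3011

0.3011


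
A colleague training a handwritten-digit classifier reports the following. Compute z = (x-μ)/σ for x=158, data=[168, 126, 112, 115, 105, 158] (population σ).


μ = 130.6667, σ = 23.8584
z = (158 - 130.6667)/23.8584 = 1.1456

1.1456


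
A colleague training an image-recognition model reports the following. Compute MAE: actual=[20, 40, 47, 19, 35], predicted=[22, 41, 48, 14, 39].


Absolute errors: |20-22|=2, |40-41|=1, |47-48|=1, |19-14|=5, |35-39|=4
Sum = 13
MAE = 13/5 = 13/5

13/5


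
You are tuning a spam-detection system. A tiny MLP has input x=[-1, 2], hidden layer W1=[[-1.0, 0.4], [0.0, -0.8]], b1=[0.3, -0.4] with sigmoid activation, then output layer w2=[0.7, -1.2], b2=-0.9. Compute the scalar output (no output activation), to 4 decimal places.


z1[0] = (-1.0)·(-1) + (0.4)·(2) + 0.3 = 2.1
z1[1] = (0.0)·(-1) + (-0.8)·(2) - 0.4 = -2.0
h = sigmoid(z1) = [0.8909, 0.1192]
output = (0.7)·(0.8909) + (-1.2)·(0.1192) - 0.9 = -0.4194

-0.4194


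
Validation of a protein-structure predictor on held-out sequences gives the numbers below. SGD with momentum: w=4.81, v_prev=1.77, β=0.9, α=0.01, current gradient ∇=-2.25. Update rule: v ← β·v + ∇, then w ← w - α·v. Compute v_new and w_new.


v_new = 0.9·1.77 - 2.25 = 1.593 - 2.25 = -0.657
w_new = 4.81 - 0.01·-0.657 = 4.81 + 0.00657 = 4.81657

v_new=-0.657, w_new=4.81657


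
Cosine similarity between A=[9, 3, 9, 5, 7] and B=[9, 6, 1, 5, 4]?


A·B = 9·9 + 3·6 + 9·1 + 5·5 + 7·4 = 161
‖A‖ = √245 = 15.6525, ‖B‖ = √159 = 12.6095
cos = 161/(√245·√159) = 161/√38955 = 0.8157

0.8157


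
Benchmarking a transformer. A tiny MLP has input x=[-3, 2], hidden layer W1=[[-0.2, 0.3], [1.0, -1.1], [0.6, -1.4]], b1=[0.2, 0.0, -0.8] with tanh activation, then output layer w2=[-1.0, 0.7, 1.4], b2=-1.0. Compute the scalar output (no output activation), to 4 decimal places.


z1[0] = (-0.2)·(-3) + (0.3)·(2) + 0.2 = 1.4
z1[1] = (1.0)·(-3) + (-1.1)·(2) + 0.0 = -5.2
z1[2] = (0.6)·(-3) + (-1.4)·(2) - 0.8 = -5.4
h = tanh(z1) = [0.8854, -0.9999, -1.0]
output = (-1.0)·(0.8854) + (0.7)·(-0.9999) + (1.4)·(-1.0) - 1.0 = -3.9853

-3.9853


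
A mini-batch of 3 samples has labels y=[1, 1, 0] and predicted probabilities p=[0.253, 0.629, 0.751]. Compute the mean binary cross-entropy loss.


L[0] = -ln(0.253) = 1.3744
L[1] = -ln(0.629) = 0.4636
L[2] = -ln(1-0.751) = -ln(0.249) = 1.3903
mean = (1.3744 + 0.4636 + 1.3903)/3 = 1.0761

1.0761


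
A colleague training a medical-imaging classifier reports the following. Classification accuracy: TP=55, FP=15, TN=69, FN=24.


Accuracy = (TP+TN)/(TP+TN+FP+FN)
= (55+69)/(163)
= 124/163 = 76.07%

76.07%


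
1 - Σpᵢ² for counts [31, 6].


Probabilities: [31/37, 6/37] ≈ [0.8378, 0.1622]
Σpᵢ² = (961 + 36)/37² = 997/1369
Gini = 1 - Σpᵢ² = 1 - 997/1369 = 0.2717

0.2717


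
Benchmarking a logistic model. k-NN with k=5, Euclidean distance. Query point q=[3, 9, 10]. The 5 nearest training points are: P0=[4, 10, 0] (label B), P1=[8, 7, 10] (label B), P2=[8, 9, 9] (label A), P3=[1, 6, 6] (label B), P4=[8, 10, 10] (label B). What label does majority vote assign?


d(q,P0) = 10.0995  (label B)
d(q,P1) = 5.3852  (label B)
d(q,P2) = 5.099  (label A)
d(q,P3) = 5.3852  (label B)
d(q,P4) = 5.099  (label B)
Votes: A=1, B=4
Majority → B

B


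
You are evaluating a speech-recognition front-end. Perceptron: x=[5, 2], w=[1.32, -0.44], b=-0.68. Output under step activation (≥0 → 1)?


z = (5)·(1.32) + (2)·(-0.44) - 0.68
  = 5.04
step(z) = 1 (z≥0)

1


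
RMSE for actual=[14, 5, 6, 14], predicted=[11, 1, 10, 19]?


MSE = 66/4 = 16.5
RMSE = √(66/4) = 4.062

4.062


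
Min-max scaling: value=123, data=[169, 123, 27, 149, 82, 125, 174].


min=27, max=174
(123-27)/(174-27) = 96/147 = 0.6531

0.6531


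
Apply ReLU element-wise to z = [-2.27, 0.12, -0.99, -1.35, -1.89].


ReLU(-2.27) = max(0, -2.27) = 0.0
ReLU(0.12) = max(0, 0.12) = 0.12
ReLU(-0.99) = max(0, -0.99) = 0.0
ReLU(-1.35) = max(0, -1.35) = 0.0
ReLU(-1.89) = max(0, -1.89) = 0.0
result = [0.0, 0.12, 0.0, 0.0, 0.0]

[0.0, 0.12, 0.0, 0.0, 0.0]


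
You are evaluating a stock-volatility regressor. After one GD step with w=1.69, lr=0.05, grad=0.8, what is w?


w_new = w - α·∇
= 1.69 - 0.05·0.8
= 1.69 - 0.04
= 1.65

1.65


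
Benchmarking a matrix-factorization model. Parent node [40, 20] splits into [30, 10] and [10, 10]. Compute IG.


Parent = [40, 20], H_parent = 0.9183
H_left = 0.8113 (n=40), H_right = 1 (n=20)
H_children = (40/60)·0.8113 + (20/60)·1 = 0.8742
IG = 0.9183 - 0.8742 = 0.0441

0.0441


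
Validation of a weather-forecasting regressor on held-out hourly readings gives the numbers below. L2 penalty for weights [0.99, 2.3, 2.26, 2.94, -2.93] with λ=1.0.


‖w‖₂² = (0.99)² + (2.3)² + (2.26)² + (2.94)² + (-2.93)²
     = 0.9801 + 5.29 + 5.1076 + 8.6436 + 8.5849
     = 28.6062
λ·‖w‖₂² = 1.0·28.6062 = 28.6062

28.6062


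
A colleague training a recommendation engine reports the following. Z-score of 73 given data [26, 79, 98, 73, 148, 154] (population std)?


μ = 96.3333, σ = 44.3271
z = (73 - 96.3333)/44.3271 = -0.5264

-0.5264


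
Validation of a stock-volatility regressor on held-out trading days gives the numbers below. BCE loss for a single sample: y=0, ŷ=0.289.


BCE = -[y·ln(p) + (1-y)·ln(1-p)]
= -0 - 1·ln(1-0.289)
= -ln(0.711) = 0.3411

0.3411


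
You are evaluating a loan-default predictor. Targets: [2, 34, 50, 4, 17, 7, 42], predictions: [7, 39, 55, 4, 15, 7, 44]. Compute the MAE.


Absolute errors: |2-7|=5, |34-39|=5, |50-55|=5, |4-4|=0, |17-15|=2, |7-7|=0, |42-44|=2
Sum = 19
MAE = 19/7 = 19/7

19/7


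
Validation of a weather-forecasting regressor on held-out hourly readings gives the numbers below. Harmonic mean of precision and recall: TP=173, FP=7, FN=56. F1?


Precision = 173/180 = 0.9611
Recall = 173/229 = 0.7555
F1 = 2·P·R/(P+R) = 2·TP/(2·TP+FP+FN) = 346/(346+7+56) = 346/409 = 0.846

0.846


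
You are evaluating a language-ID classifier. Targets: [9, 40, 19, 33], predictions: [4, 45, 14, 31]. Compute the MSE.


Squared errors: (9-4)²=25, (40-45)²=25, (19-14)²=25, (33-31)²=4
Sum = 79
MSE = 79/4 = 79/4

79/4


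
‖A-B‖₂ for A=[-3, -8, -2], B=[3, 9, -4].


d = √((-3-3)² + (-8-9)² + (-2+ 4)²)
  = √(36 + 289 + 4)
  = √329 = 18.1384

18.1384


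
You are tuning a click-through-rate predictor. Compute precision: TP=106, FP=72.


Precision = TP/(TP+FP)
= 106/(106+72)
= 106/178 = 59.55%

59.55%


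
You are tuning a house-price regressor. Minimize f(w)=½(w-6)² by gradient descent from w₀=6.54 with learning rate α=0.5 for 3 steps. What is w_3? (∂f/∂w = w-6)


step 1: grad = 6.54-6 = 0.54; w = 6.54 - 0.5·(0.54) = 6.27
step 2: grad = 6.27-6 = 0.27; w = 6.27 - 0.5·(0.27) = 6.135
step 3: grad = 6.135-6 = 0.135; w = 6.135 - 0.5·(0.135) = 6.0675

6.0675


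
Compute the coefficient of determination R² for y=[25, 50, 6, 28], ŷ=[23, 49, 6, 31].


ȳ = 27.25
SS_res = Σ(y-ŷ)² = 14
SS_tot = Σ(y-ȳ)² = 974.75
R² = 1 - SS_res/SS_tot = 1 - 0.0144 = 0.9856

0.9856


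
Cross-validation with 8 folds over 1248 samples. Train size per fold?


Fold size = 1248/8 = 156
Training per fold = 1248 - 156 = 1092

1092


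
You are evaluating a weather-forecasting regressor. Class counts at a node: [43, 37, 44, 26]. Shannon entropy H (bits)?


Probabilities: [43/150, 37/150, 44/150, 26/150] ≈ [0.2867, 0.2467, 0.2933, 0.1733]
H = -((43/150)·log₂(43/150) + (37/150)·log₂(37/150) + (44/150)·log₂(44/150) + (26/150)·log₂(26/150))
  = 1.9721 bits

1.9721 bits


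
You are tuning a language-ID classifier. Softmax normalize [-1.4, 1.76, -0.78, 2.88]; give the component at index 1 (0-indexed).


Exponentials: e^-1.4=0.2466, e^1.76=5.8124, e^-0.78=0.4584, e^2.88=17.8143
Sum = 24.3317
Softmax = [0.0101, 0.2389, 0.0188, 0.7321]
p[1] = 5.8124/24.3317 = 0.2389

0.2389


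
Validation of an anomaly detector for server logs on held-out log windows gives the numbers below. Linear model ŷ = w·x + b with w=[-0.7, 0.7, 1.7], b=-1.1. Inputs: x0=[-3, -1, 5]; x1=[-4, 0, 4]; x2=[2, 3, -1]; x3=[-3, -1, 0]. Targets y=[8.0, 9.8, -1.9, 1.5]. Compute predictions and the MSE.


ŷ0 = (-0.7)·(-3) + (0.7)·(-1) + (1.7)·(5) - 1.1 = 8.8
ŷ1 = (-0.7)·(-4) + (0.7)·(0) + (1.7)·(4) - 1.1 = 8.5
ŷ2 = (-0.7)·(2) + (0.7)·(3) + (1.7)·(-1) - 1.1 = -2.1
ŷ3 = (-0.7)·(-3) + (0.7)·(-1) + (1.7)·(0) - 1.1 = 0.3
errors² = [0.64, 1.69, 0.04, 1.44]
MSE = 3.8100/4 = 0.9525

0.9525


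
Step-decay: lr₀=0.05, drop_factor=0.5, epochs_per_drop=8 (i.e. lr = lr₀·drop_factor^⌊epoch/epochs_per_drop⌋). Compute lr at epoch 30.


n_drops = ⌊30/8⌋ = 3
lr = 0.05·0.5^3 = 0.05·0.125 = 0.00625

0.00625


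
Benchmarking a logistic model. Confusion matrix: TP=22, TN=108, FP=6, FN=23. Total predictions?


Total = TP + TN + FP + FN
= 22 + 108 + 6 + 23
= 159
(Predicted positive: 28, predicted negative: 131)

159


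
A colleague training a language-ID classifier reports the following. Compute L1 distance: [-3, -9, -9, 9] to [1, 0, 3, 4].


d = |-3-1| + |-9-0| + |-9-3| + |9-4|
  = 4 + 9 + 12 + 5
  = 30

30


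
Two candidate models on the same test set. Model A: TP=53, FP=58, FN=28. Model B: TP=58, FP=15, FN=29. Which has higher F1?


Model A: P=53/111=0.4775, R=53/81=0.6543, F1=2PR/(P+R)=2TP/(2TP+FP+FN)=106/192=0.5521
Model B: P=58/73=0.7945, R=58/87=0.6667, F1=2PR/(P+R)=2TP/(2TP+FP+FN)=116/160=0.725
0.5521 < 0.725 → Model B

Model B


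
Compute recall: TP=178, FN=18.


Recall = TP/(TP+FN)
= 178/(178+18)
= 178/196 = 90.82%

90.82%


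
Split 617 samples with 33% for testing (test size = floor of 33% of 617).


Test = ⌊617·33/100⌋ = 203
Train = 617 - 203 = 414

Train: 414, Test: 203


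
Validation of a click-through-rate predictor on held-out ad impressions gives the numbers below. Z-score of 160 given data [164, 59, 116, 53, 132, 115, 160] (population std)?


μ = 114.1429, σ = 40.8671
z = (160 - 114.1429)/40.8671 = 1.1221

1.1221


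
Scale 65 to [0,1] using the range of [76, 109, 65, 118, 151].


min=65, max=151
(65-65)/(151-65) = 0/86 = 0.0

0.0


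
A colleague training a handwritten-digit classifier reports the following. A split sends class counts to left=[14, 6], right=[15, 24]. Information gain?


Parent = [29, 30], H_parent = 0.9998
H_left = 0.8813 (n=20), H_right = 0.9612 (n=39)
H_children = (20/59)·0.8813 + (39/59)·0.9612 = 0.9341
IG = 0.9998 - 0.9341 = 0.0657

0.0657


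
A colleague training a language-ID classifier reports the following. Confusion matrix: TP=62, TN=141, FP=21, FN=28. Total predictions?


Total = TP + TN + FP + FN
= 62 + 141 + 21 + 28
= 252
(Predicted positive: 83, predicted negative: 169)

252


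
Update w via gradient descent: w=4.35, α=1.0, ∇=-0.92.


w_new = w - α·∇
= 4.35 - 1.0·-0.92
= 4.35 + 0.92
= 5.27

5.27


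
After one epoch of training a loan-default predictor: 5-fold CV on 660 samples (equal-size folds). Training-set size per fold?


Fold size = 660/5 = 132
Training per fold = 660 - 132 = 528

528


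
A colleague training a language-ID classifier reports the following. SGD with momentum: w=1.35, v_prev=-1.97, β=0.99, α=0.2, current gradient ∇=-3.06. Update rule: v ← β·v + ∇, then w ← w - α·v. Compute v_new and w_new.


v_new = 0.99·-1.97 - 3.06 = -1.9503 - 3.06 = -5.0103
w_new = 1.35 - 0.2·-5.0103 = 1.35 + 1.00206 = 2.35206

v_new=-5.0103, w_new=2.35206


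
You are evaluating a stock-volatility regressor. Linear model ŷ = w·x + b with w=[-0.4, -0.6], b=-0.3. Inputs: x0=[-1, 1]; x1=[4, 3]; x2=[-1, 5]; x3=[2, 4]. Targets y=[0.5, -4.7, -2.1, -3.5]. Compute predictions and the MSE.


ŷ0 = (-0.4)·(-1) + (-0.6)·(1) - 0.3 = -0.5
ŷ1 = (-0.4)·(4) + (-0.6)·(3) - 0.3 = -3.7
ŷ2 = (-0.4)·(-1) + (-0.6)·(5) - 0.3 = -2.9
ŷ3 = (-0.4)·(2) + (-0.6)·(4) - 0.3 = -3.5
errors² = [1.0, 1.0, 0.64, 0.0]
MSE = 2.6400/4 = 0.66

0.66


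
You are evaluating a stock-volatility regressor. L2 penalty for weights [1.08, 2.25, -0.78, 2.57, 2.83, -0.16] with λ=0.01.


‖w‖₂² = (1.08)² + (2.25)² + (-0.78)² + (2.57)² + (2.83)² + (-0.16)²
     = 1.1664 + 5.0625 + 0.6084 + 6.6049 + 8.0089 + 0.0256
     = 21.4767
λ·‖w‖₂² = 0.01·21.4767 = 0.214767

0.214767


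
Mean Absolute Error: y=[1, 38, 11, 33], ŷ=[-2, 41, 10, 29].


Absolute errors: |1+ 2|=3, |38-41|=3, |11-10|=1, |33-29|=4
Sum = 11
MAE = 11/4 = 11/4

11/4


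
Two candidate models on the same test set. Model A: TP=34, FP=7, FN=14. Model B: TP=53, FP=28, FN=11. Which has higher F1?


Model A: P=34/41=0.8293, R=34/48=0.7083, F1=2PR/(P+R)=2TP/(2TP+FP+FN)=68/89=0.764
Model B: P=53/81=0.6543, R=53/64=0.8281, F1=2PR/(P+R)=2TP/(2TP+FP+FN)=106/145=0.731
0.764 > 0.731 → Model A

Model A


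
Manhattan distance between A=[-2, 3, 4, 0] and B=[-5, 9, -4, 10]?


d = |-2+ 5| + |3-9| + |4+ 4| + |0-10|
  = 3 + 6 + 8 + 10
  = 27

27


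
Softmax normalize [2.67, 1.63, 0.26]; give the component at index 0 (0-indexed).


Exponentials: e^2.67=14.44, e^1.63=5.1039, e^0.26=1.2969
Sum = 20.8408
Softmax = [0.6929, 0.2449, 0.0622]
p[0] = 14.44/20.8408 = 0.6929

0.6929


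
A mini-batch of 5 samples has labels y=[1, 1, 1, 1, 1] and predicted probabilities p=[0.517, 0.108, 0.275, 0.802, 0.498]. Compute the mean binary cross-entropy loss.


L[0] = -ln(0.517) = 0.6597
L[1] = -ln(0.108) = 2.2256
L[2] = -ln(0.275) = 1.291
L[3] = -ln(0.802) = 0.2206
L[4] = -ln(0.498) = 0.6972
mean = (0.6597 + 2.2256 + 1.291 + 0.2206 + 0.6972)/5 = 1.0188

1.0188


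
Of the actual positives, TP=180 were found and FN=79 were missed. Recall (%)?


Recall = TP/(TP+FN)
= 180/(180+79)
= 180/259 = 69.5%

69.5%


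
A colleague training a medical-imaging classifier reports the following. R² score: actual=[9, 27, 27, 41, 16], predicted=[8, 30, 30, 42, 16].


ȳ = 24
SS_res = Σ(y-ŷ)² = 20
SS_tot = Σ(y-ȳ)² = 596
R² = 1 - SS_res/SS_tot = 1 - 0.0336 = 0.9664

0.9664


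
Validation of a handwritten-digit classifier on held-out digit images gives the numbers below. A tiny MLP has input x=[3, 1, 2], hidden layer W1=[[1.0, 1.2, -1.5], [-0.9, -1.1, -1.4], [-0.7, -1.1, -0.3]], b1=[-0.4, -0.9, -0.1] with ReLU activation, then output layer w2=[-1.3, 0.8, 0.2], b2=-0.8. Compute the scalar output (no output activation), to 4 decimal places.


z1[0] = (1.0)·(3) + (1.2)·(1) + (-1.5)·(2) - 0.4 = 0.8
z1[1] = (-0.9)·(3) + (-1.1)·(1) + (-1.4)·(2) - 0.9 = -7.5
z1[2] = (-0.7)·(3) + (-1.1)·(1) + (-0.3)·(2) - 0.1 = -3.9
h = ReLU(z1) = [0.8, 0.0, 0.0]
output = (-1.3)·(0.8) + (0.8)·(0.0) + (0.2)·(0.0) - 0.8 = -1.84

-1.84


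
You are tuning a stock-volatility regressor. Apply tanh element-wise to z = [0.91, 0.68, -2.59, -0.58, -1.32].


tanh(0.91) = 0.7211
tanh(0.68) = 0.5915
tanh(-2.59) = -0.9888
tanh(-0.58) = -0.5227
tanh(-1.32) = -0.8668
result = [0.7211, 0.5915, -0.9888, -0.5227, -0.8668]

[0.7211, 0.5915, -0.9888, -0.5227, -0.8668]


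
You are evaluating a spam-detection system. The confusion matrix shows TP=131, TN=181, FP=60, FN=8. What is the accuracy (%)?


Accuracy = (TP+TN)/(TP+TN+FP+FN)
= (131+181)/(380)
= 312/380 = 82.11%

82.11%


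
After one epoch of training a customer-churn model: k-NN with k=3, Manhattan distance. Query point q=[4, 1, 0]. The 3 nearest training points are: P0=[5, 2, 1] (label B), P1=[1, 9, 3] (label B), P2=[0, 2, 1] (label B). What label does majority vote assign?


d(q,P0) = 3  (label B)
d(q,P1) = 14  (label B)
d(q,P2) = 6  (label B)
Votes: A=0, B=3
Majority → B

B


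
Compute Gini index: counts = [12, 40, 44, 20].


Probabilities: [12/116, 40/116, 44/116, 20/116] ≈ [0.1034, 0.3448, 0.3793, 0.1724]
Σpᵢ² = (144 + 1600 + 1936 + 400)/116² = 4080/13456
Gini = 1 - Σpᵢ² = 1 - 4080/13456 = 0.6968

0.6968


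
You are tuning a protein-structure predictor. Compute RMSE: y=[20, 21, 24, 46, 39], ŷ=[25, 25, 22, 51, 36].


MSE = 79/5 = 15.8
RMSE = √(79/5) = 3.9749

3.9749


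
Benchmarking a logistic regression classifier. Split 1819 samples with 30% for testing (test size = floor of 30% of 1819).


Test = ⌊1819·30/100⌋ = 545
Train = 1819 - 545 = 1274

Train: 1274, Test: 545


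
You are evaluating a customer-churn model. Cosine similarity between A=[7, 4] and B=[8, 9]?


A·B = 7·8 + 4·9 = 92
‖A‖ = √65 = 8.0623, ‖B‖ = √145 = 12.0416
cos = 92/(√65·√145) = 92/√9425 = 0.9476

0.9476


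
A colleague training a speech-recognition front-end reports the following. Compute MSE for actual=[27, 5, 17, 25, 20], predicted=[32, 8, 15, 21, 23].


Squared errors: (27-32)²=25, (5-8)²=9, (17-15)²=4, (25-21)²=16, (20-23)²=9
Sum = 63
MSE = 63/5 = 63/5

63/5


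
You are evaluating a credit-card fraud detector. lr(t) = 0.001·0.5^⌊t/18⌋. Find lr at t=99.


n_drops = ⌊99/18⌋ = 5
lr = 0.001·0.5^5 = 0.001·0.03125 = 0.00003125

0.00003125


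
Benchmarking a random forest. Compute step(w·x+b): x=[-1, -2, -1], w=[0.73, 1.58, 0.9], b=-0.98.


z = (-1)·(0.73) + (-2)·(1.58) + (-1)·(0.9) - 0.98
  = -5.77
step(z) = 0 (z<0)

0


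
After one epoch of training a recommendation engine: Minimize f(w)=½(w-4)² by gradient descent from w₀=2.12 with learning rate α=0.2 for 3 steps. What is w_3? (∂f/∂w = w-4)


step 1: grad = 2.12-4 = -1.88; w = 2.12 - 0.2·(-1.88) = 2.496
step 2: grad = 2.496-4 = -1.504; w = 2.496 - 0.2·(-1.504) = 2.7968
step 3: grad = 2.7968-4 = -1.2032; w = 2.7968 - 0.2·(-1.2032) = 3.03744

3.03744


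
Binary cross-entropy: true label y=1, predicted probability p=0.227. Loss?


BCE = -[y·ln(p) + (1-y)·ln(1-p)]
= -1·ln(0.227) - 0
= -ln(0.227) = 1.4828

1.4828
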